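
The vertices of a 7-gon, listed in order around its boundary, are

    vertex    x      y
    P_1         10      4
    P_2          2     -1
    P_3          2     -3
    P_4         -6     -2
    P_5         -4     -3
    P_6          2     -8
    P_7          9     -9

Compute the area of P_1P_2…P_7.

Apply the shoelace (surveyor's) formula: 2A = Σ (x_i·y_{i+1} − x_{i+1}·y_i), indices taken mod 7.
Σ = (-18) + (-4) + (-22) + (10) + (38) + (54) + (126) = 184
Area = |Σ|/2 = 92.

92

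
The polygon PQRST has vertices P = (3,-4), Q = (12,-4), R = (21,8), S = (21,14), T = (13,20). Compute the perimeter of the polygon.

66

|PQ| = √((9)² + (0)²) = √81 = 9
|QR| = √((9)² + (12)²) = √225 = 15
|RS| = √((0)² + (6)²) = √36 = 6
|ST| = √((-8)² + (6)²) = √100 = 10
|TP| = √((-10)² + (-24)²) = √676 = 26
Perimeter = 9 + 15 + 6 + 10 + 26 = 66.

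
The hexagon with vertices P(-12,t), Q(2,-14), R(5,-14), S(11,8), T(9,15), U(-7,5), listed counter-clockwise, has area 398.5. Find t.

Write out the shoelace sum; only the two edges meeting at P involve t:
2·Area = [((-7)·t − (-12)·5) + ((-12)·(-14) − 2·t)] + 479
       = -9·t + 707 = 797
⇒ t = -10.

-10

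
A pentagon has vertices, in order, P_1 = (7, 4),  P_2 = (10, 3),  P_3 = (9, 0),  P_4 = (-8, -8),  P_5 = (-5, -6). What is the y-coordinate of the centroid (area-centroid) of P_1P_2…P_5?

Apply the shoelace formula. First the cross-terms c_i = x_i·y_{i+1} − x_{i+1}·y_i:
  -19, -27, -72, 8, 22  ⇒  2A = -88, A = -44.
Then Σ (y_i + y_{i+1})·c_i = 206, so ȳ = 206 / (6·(-44)) = -103/132.

-103/132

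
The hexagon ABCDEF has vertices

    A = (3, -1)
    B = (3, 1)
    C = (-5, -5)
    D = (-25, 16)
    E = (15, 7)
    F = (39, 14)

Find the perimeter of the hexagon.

146

|AB| = √((0)² + (2)²) = √4 = 2
|BC| = √((-8)² + (-6)²) = √100 = 10
|CD| = √((-20)² + (21)²) = √841 = 29
|DE| = √((40)² + (-9)²) = √1681 = 41
|EF| = √((24)² + (7)²) = √625 = 25
|FA| = √((-36)² + (-15)²) = √1521 = 39
Perimeter = 2 + 10 + 29 + 41 + 25 + 39 = 146.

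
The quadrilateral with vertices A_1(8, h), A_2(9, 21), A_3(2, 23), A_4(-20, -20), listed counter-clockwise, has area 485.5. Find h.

-2

The doubled signed area Σ (x_i y_{i+1} − x_{i+1} y_i) is linear in h.
With h=0 it equals 913; the coefficient of h is -29 (from the two edges through A_1).
So -29·h + 913 = 2·485.5 = 971 ⇒ h = -2.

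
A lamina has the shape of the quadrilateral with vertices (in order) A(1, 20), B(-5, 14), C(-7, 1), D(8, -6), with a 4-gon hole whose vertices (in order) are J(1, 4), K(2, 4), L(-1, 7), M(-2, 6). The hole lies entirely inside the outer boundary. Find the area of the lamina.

199.5

Outer boundary:
Apply Gauss's area formula: 2A = Σ (x_i·y_{i+1} − x_{i+1}·y_i), indices taken mod 4.
A→B: (1)(14) − (-5)(20) = 114
B→C: (-5)(1) − (-7)(14) = 93
C→D: (-7)(-6) − (8)(1) = 34
D→A: (8)(20) − (1)(-6) = 166
Σ = 407
Area = |Σ|/2 = 203.5.
Hole:
Cross-terms: -4, 18, 8, -14  ⇒  Σ = 8
Area = |Σ|/2 = 4.
Net area = 203.5 − 4 = 199.5.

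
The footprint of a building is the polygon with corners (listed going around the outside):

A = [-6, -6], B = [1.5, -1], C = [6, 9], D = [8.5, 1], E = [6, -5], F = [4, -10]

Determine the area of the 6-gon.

104.25

Apply the shoelace formula: 2A = Σ (x_i·y_{i+1} − x_{i+1}·y_i), indices taken mod 6.
A→B: (-6)(-1) − (1.5)(-6) = 15
B→C: (1.5)(9) − (6)(-1) = 19.5
C→D: (6)(1) − (8.5)(9) = -70.5
D→E: (8.5)(-5) − (6)(1) = -48.5
E→F: (6)(-10) − (4)(-5) = -40
F→A: (4)(-6) − (-6)(-10) = -84
Σ = -208.5
Area = |Σ|/2 = 104.25.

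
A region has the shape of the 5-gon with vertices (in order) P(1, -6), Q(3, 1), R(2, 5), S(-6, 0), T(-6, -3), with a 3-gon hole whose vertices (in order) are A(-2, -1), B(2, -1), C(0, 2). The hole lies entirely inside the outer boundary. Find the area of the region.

53.5

Outer boundary:
Cross-terms: 19, 13, 30, 18, 39  ⇒  Σ = 119
Area = |Σ|/2 = 59.5.
Hole:
Apply Gauss's area formula: 2A = Σ (x_i·y_{i+1} − x_{i+1}·y_i), indices taken mod 3.
Σ = (4) + (4) + (4) = 12
Area = |Σ|/2 = 6.
Net area = 59.5 − 6 = 53.5.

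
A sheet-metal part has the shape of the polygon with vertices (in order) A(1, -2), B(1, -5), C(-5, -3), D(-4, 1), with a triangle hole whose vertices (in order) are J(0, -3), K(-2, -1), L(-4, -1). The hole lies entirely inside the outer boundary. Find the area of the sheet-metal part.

Outer boundary:
Apply the surveyor's formula: 2A = Σ (x_i·y_{i+1} − x_{i+1}·y_i), indices taken mod 4.
Σ = (-3) + (-28) + (-17) + (7) = -41
Area = |Σ|/2 = 20.5.
Hole:
Apply the surveyor's formula: 2A = Σ (x_i·y_{i+1} − x_{i+1}·y_i), indices taken mod 3.
J→K: (0)(-1) − (-2)(-3) = -6
K→L: (-2)(-1) − (-4)(-1) = -2
L→J: (-4)(-3) − (0)(-1) = 12
Σ = 4
Area = |Σ|/2 = 2.
Net area = 20.5 − 2 = 18.5.

18.5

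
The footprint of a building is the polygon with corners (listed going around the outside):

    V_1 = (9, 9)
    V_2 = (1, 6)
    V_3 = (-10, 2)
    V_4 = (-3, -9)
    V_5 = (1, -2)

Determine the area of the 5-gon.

Σ = (45) + (62) + (96) + (15) + (27) = 245
Area = |Σ|/2 = 122.5.

122.5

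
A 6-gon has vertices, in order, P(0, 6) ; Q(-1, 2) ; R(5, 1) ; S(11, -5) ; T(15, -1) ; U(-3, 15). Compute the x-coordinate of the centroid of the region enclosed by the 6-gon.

1252/227

Apply the surveyor's formula. First the cross-terms c_i = x_i·y_{i+1} − x_{i+1}·y_i:
  6, -11, -36, 64, 222, -18  ⇒  2A = 227, A = 113.5.
Then Σ (x_i + x_{i+1})·c_i = 3756, so x̄ = 3756 / (6·113.5) = 1252/227.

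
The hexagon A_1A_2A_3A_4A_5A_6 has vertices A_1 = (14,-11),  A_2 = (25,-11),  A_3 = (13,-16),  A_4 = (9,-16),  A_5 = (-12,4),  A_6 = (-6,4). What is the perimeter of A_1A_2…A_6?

|A_1A_2| = √((11)² + (0)²) = √121 = 11
|A_2A_3| = √((-12)² + (-5)²) = √169 = 13
|A_3A_4| = √((-4)² + (0)²) = √16 = 4
|A_4A_5| = √((-21)² + (20)²) = √841 = 29
|A_5A_6| = √((6)² + (0)²) = √36 = 6
|A_6A_1| = √((20)² + (-15)²) = √625 = 25
Perimeter = 11 + 13 + 4 + 29 + 6 + 25 = 88.

88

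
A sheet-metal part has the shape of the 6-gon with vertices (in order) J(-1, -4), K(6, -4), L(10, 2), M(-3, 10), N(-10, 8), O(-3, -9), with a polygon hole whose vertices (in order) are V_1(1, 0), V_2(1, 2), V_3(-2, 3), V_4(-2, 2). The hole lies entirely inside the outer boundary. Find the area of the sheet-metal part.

Outer boundary:
Apply the shoelace (surveyor's) formula: 2A = Σ (x_i·y_{i+1} − x_{i+1}·y_i), indices taken mod 6.
J→K: (-1)(-4) − (6)(-4) = 28
K→L: (6)(2) − (10)(-4) = 52
L→M: (10)(10) − (-3)(2) = 106
M→N: (-3)(8) − (-10)(10) = 76
N→O: (-10)(-9) − (-3)(8) = 114
O→J: (-3)(-4) − (-1)(-9) = 3
Σ = 379
Area = |Σ|/2 = 189.5.
Hole:
Apply the shoelace (surveyor's) formula: 2A = Σ (x_i·y_{i+1} − x_{i+1}·y_i), indices taken mod 4.
Σ = (2) + (7) + (2) + (-2) = 9
Area = |Σ|/2 = 4.5.
Net area = 189.5 − 4.5 = 185.

185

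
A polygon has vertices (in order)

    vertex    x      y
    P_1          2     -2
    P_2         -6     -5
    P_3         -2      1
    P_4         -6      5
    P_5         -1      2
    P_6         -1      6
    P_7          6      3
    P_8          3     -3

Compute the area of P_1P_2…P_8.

Apply Gauss's area formula: 2A = Σ (x_i·y_{i+1} − x_{i+1}·y_i), indices taken mod 8.
Σ = (-22) + (-16) + (-4) + (-7) + (-4) + (-39) + (-27) + (0) = -119
Area = |Σ|/2 = 59.5.

59.5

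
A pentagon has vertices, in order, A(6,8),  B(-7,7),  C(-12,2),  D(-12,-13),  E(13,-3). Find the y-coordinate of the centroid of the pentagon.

Apply the surveyor's formula. First the cross-terms c_i = x_i·y_{i+1} − x_{i+1}·y_i:
  98, 70, 180, 205, 122  ⇒  2A = 675, A = 337.5.
Then Σ (y_i + y_{i+1})·c_i = -2550, so ȳ = -2550 / (6·337.5) = -34/27.

-34/27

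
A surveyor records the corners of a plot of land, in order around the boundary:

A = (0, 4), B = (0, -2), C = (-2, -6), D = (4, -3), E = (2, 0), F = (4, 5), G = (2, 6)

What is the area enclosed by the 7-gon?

32

A→B: (0)(-2) − (0)(4) = 0
B→C: (0)(-6) − (-2)(-2) = -4
C→D: (-2)(-3) − (4)(-6) = 30
D→E: (4)(0) − (2)(-3) = 6
E→F: (2)(5) − (4)(0) = 10
F→G: (4)(6) − (2)(5) = 14
G→A: (2)(4) − (0)(6) = 8
Σ = 64
Area = |Σ|/2 = 32.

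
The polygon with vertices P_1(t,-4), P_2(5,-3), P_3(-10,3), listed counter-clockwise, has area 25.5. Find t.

Write out the shoelace sum; only the two edges meeting at P_1 involve t:
2·Area = [((-10)·(-4) − t·3) + (t·(-3) − 5·(-4))] + -15
       = -6·t + 45 = 51
⇒ t = -1.

-1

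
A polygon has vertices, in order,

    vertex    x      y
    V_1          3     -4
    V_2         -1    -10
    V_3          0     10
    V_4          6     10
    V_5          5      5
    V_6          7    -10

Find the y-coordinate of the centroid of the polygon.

209/207

Apply the shoelace formula. First the cross-terms c_i = x_i·y_{i+1} − x_{i+1}·y_i:
  -34, -10, -60, -20, -85, 2  ⇒  2A = -207, A = -103.5.
Then Σ (y_i + y_{i+1})·c_i = -627, so ȳ = -627 / (6·(-103.5)) = 209/207.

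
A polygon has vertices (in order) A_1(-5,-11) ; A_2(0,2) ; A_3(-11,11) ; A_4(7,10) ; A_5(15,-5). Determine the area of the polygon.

Apply the surveyor's formula: 2A = Σ (x_i·y_{i+1} − x_{i+1}·y_i), indices taken mod 5.
Cross-terms: -10, 22, -187, -185, -190  ⇒  Σ = -550
Area = |Σ|/2 = 275.

275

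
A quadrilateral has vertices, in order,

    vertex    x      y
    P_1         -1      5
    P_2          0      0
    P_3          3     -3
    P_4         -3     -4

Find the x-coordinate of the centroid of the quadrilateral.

Apply the shoelace formula. First the cross-terms c_i = x_i·y_{i+1} − x_{i+1}·y_i:
  0, 0, -21, -19  ⇒  2A = -40, A = -20.
Then Σ (x_i + x_{i+1})·c_i = 76, so x̄ = 76 / (6·(-20)) = -19/30.

-19/30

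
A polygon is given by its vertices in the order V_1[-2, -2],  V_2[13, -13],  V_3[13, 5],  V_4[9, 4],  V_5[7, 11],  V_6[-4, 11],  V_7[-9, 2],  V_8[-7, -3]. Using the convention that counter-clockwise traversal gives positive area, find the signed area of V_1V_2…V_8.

312.5

Apply the shoelace (surveyor's) formula: 2A = Σ (x_i·y_{i+1} − x_{i+1}·y_i), indices taken mod 8.
Σ = (52) + (234) + (7) + (71) + (121) + (91) + (41) + (8) = 625
Signed area = Σ/2 = 312.5 (positive ⇒ counter-clockwise traversal).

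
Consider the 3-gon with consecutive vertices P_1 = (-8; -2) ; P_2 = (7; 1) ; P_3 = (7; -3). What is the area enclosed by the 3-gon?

Σ = (6) + (-28) + (-38) = -60
Area = |Σ|/2 = 30.

30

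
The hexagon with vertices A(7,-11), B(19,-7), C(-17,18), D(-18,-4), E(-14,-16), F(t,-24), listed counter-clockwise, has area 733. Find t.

-9

The doubled signed area Σ (x_i y_{i+1} − x_{i+1} y_i) is linear in t.
With t=0 it equals 1511; the coefficient of t is 5 (from the two edges through F).
So 5·t + 1511 = 2·733 = 1466 ⇒ t = -9.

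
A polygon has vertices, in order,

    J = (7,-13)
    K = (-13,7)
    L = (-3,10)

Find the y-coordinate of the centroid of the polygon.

4/3

Apply the shoelace (surveyor's) formula. First the cross-terms c_i = x_i·y_{i+1} − x_{i+1}·y_i:
  -120, -109, -31  ⇒  2A = -260, A = -130.
Then Σ (y_i + y_{i+1})·c_i = -1040, so ȳ = -1040 / (6·(-130)) = 4/3.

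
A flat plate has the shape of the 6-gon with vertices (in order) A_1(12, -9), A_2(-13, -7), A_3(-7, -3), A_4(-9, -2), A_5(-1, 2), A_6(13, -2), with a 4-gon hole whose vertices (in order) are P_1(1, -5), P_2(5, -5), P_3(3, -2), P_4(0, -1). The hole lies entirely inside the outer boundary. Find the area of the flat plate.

169

Outer boundary:
Apply Gauss's area formula: 2A = Σ (x_i·y_{i+1} − x_{i+1}·y_i), indices taken mod 6.
A_1→A_2: (12)(-7) − (-13)(-9) = -201
A_2→A_3: (-13)(-3) − (-7)(-7) = -10
A_3→A_4: (-7)(-2) − (-9)(-3) = -13
A_4→A_5: (-9)(2) − (-1)(-2) = -20
A_5→A_6: (-1)(-2) − (13)(2) = -24
A_6→A_1: (13)(-9) − (12)(-2) = -93
Σ = -361
Area = |Σ|/2 = 180.5.
Hole:
P_1→P_2: (1)(-5) − (5)(-5) = 20
P_2→P_3: (5)(-2) − (3)(-5) = 5
P_3→P_4: (3)(-1) − (0)(-2) = -3
P_4→P_1: (0)(-5) − (1)(-1) = 1
Σ = 23
Area = |Σ|/2 = 11.5.
Net area = 180.5 − 11.5 = 169.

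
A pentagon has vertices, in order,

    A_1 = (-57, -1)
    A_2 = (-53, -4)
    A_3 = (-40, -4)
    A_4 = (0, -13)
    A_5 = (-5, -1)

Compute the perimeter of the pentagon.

|A_1A_2| = √((4)² + (-3)²) = √25 = 5
|A_2A_3| = √((13)² + (0)²) = √169 = 13
|A_3A_4| = √((40)² + (-9)²) = √1681 = 41
|A_4A_5| = √((-5)² + (12)²) = √169 = 13
|A_5A_1| = √((-52)² + (0)²) = √2704 = 52
Perimeter = 5 + 13 + 41 + 13 + 52 = 124.

124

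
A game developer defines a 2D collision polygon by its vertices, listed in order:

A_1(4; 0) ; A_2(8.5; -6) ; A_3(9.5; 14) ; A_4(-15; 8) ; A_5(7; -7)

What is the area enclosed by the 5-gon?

Cross-terms: -24, 176, 286, 49, 28  ⇒  Σ = 515
Area = |Σ|/2 = 257.5.

257.5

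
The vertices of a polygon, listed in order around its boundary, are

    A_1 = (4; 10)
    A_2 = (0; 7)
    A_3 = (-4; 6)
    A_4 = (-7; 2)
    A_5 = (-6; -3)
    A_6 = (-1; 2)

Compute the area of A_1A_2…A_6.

45

Cross-terms: 28, 28, 34, 33, -15, -18  ⇒  Σ = 90
Area = |Σ|/2 = 45.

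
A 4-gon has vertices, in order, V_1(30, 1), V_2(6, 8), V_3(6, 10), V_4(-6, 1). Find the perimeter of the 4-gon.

|V_1V_2| = √((-24)² + (7)²) = √625 = 25
|V_2V_3| = √((0)² + (2)²) = √4 = 2
|V_3V_4| = √((-12)² + (-9)²) = √225 = 15
|V_4V_1| = √((36)² + (0)²) = √1296 = 36
Perimeter = 25 + 2 + 15 + 36 = 78.

78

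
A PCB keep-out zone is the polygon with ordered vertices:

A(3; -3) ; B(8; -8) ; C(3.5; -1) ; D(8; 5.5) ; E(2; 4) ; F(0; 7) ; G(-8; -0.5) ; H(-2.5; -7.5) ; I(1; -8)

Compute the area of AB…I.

122.75

Apply the surveyor's formula: 2A = Σ (x_i·y_{i+1} − x_{i+1}·y_i), indices taken mod 9.
A→B: (3)(-8) − (8)(-3) = 0
B→C: (8)(-1) − (3.5)(-8) = 20
C→D: (3.5)(5.5) − (8)(-1) = 27.25
D→E: (8)(4) − (2)(5.5) = 21
E→F: (2)(7) − (0)(4) = 14
F→G: (0)(-0.5) − (-8)(7) = 56
G→H: (-8)(-7.5) − (-2.5)(-0.5) = 58.75
H→I: (-2.5)(-8) − (1)(-7.5) = 27.5
I→A: (1)(-3) − (3)(-8) = 21
Σ = 245.5
Area = |Σ|/2 = 122.75.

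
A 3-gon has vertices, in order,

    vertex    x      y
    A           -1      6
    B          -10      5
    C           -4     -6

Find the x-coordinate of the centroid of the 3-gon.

Apply the shoelace (surveyor's) formula. First the cross-terms c_i = x_i·y_{i+1} − x_{i+1}·y_i:
  55, 80, -30  ⇒  2A = 105, A = 52.5.
Then Σ (x_i + x_{i+1})·c_i = -1575, so x̄ = -1575 / (6·52.5) = -5.

-5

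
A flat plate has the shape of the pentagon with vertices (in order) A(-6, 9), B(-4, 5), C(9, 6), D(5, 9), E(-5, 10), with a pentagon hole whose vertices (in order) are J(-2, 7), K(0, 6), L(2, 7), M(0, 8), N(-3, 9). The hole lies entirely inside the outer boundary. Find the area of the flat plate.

42.5

Outer boundary:
Apply the surveyor's formula: 2A = Σ (x_i·y_{i+1} − x_{i+1}·y_i), indices taken mod 5.
A→B: (-6)(5) − (-4)(9) = 6
B→C: (-4)(6) − (9)(5) = -69
C→D: (9)(9) − (5)(6) = 51
D→E: (5)(10) − (-5)(9) = 95
E→A: (-5)(9) − (-6)(10) = 15
Σ = 98
Area = |Σ|/2 = 49.
Hole:
Σ = (-12) + (-12) + (16) + (24) + (-3) = 13
Area = |Σ|/2 = 6.5.
Net area = 49 − 6.5 = 42.5.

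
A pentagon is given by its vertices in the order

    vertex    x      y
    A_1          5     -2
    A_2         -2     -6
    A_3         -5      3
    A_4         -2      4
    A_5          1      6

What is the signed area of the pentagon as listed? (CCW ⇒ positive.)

Σ = (-34) + (-36) + (-14) + (-16) + (-32) = -132
Signed area = Σ/2 = -66 (negative ⇒ clockwise traversal).

-66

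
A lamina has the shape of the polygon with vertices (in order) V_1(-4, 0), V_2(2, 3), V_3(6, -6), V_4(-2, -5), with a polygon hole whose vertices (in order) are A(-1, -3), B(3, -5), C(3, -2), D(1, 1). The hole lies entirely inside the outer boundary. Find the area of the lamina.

39

Outer boundary:
Apply Gauss's area formula: 2A = Σ (x_i·y_{i+1} − x_{i+1}·y_i), indices taken mod 4.
V_1→V_2: (-4)(3) − (2)(0) = -12
V_2→V_3: (2)(-6) − (6)(3) = -30
V_3→V_4: (6)(-5) − (-2)(-6) = -42
V_4→V_1: (-2)(0) − (-4)(-5) = -20
Σ = -104
Area = |Σ|/2 = 52.
Hole:
Σ = (14) + (9) + (5) + (-2) = 26
Area = |Σ|/2 = 13.
Net area = 52 − 13 = 39.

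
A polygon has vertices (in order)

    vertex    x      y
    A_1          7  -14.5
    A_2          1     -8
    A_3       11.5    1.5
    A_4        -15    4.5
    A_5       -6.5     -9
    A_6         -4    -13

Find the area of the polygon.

244

Apply the shoelace formula: 2A = Σ (x_i·y_{i+1} − x_{i+1}·y_i), indices taken mod 6.
Σ = (-41.5) + (93.5) + (74.25) + (164.25) + (48.5) + (149) = 488
Area = |Σ|/2 = 244.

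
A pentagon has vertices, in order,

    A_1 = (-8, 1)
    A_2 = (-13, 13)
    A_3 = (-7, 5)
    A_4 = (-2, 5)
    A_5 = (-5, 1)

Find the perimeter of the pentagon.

36

|A_1A_2| = √((-5)² + (12)²) = √169 = 13
|A_2A_3| = √((6)² + (-8)²) = √100 = 10
|A_3A_4| = √((5)² + (0)²) = √25 = 5
|A_4A_5| = √((-3)² + (-4)²) = √25 = 5
|A_5A_1| = √((-3)² + (0)²) = √9 = 3
Perimeter = 13 + 10 + 5 + 5 + 3 = 36.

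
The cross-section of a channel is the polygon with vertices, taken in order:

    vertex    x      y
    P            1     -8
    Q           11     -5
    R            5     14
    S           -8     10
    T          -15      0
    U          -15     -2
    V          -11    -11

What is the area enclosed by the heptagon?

Apply the shoelace (surveyor's) formula: 2A = Σ (x_i·y_{i+1} − x_{i+1}·y_i), indices taken mod 7.
Σ = (83) + (179) + (162) + (150) + (30) + (143) + (99) = 846
Area = |Σ|/2 = 423.

423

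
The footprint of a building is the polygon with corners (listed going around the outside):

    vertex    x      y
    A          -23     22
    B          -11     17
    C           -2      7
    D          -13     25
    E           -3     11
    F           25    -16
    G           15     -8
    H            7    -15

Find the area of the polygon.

383

Apply Gauss's area formula: 2A = Σ (x_i·y_{i+1} − x_{i+1}·y_i), indices taken mod 8.
Σ = (-149) + (-43) + (41) + (-68) + (-227) + (40) + (-169) + (-191) = -766
Area = |Σ|/2 = 383.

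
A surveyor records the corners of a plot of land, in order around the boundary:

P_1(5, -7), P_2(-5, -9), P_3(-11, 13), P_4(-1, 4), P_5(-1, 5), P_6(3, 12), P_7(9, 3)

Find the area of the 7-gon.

Apply the shoelace formula: 2A = Σ (x_i·y_{i+1} − x_{i+1}·y_i), indices taken mod 7.
Σ = (-80) + (-164) + (-31) + (-1) + (-27) + (-99) + (-78) = -480
Area = |Σ|/2 = 240.

240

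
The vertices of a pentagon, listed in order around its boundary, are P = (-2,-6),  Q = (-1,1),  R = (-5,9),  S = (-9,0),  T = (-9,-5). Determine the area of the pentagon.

79

Apply the shoelace (surveyor's) formula: 2A = Σ (x_i·y_{i+1} − x_{i+1}·y_i), indices taken mod 5.
Σ = (-8) + (-4) + (81) + (45) + (44) = 158
Area = |Σ|/2 = 79.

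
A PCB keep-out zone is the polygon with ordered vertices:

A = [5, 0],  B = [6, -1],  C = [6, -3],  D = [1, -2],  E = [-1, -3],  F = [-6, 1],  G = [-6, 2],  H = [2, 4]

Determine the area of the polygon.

Apply the surveyor's formula: 2A = Σ (x_i·y_{i+1} − x_{i+1}·y_i), indices taken mod 8.
A→B: (5)(-1) − (6)(0) = -5
B→C: (6)(-3) − (6)(-1) = -12
C→D: (6)(-2) − (1)(-3) = -9
D→E: (1)(-3) − (-1)(-2) = -5
E→F: (-1)(1) − (-6)(-3) = -19
F→G: (-6)(2) − (-6)(1) = -6
G→H: (-6)(4) − (2)(2) = -28
H→A: (2)(0) − (5)(4) = -20
Σ = -104
Area = |Σ|/2 = 52.

52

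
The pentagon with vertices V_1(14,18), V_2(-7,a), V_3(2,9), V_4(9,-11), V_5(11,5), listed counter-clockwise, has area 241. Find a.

19

The doubled signed area Σ (x_i y_{i+1} − x_{i+1} y_i) is linear in a.
With a=0 it equals 254; the coefficient of a is 12 (from the two edges through V_2).
So 12·a + 254 = 2·241 = 482 ⇒ a = 19.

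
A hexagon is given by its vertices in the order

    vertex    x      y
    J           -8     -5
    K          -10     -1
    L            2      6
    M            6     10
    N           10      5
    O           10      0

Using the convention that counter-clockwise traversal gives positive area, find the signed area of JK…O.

-143

Σ = (-42) + (-58) + (-16) + (-70) + (-50) + (-50) = -286
Signed area = Σ/2 = -143 (negative ⇒ clockwise traversal).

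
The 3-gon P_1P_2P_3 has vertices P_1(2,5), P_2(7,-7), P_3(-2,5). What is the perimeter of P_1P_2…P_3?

|P_1P_2| = √((5)² + (-12)²) = √169 = 13
|P_2P_3| = √((-9)² + (12)²) = √225 = 15
|P_3P_1| = √((4)² + (0)²) = √16 = 4
Perimeter = 13 + 15 + 4 = 32.

32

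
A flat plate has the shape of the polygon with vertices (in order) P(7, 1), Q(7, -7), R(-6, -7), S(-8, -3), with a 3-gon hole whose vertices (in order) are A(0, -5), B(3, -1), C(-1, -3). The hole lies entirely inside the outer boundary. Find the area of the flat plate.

Outer boundary:
Cross-terms: -56, -91, -38, 13  ⇒  Σ = -172
Area = |Σ|/2 = 86.
Hole:
Apply the shoelace formula: 2A = Σ (x_i·y_{i+1} − x_{i+1}·y_i), indices taken mod 3.
A→B: (0)(-1) − (3)(-5) = 15
B→C: (3)(-3) − (-1)(-1) = -10
C→A: (-1)(-5) − (0)(-3) = 5
Σ = 10
Area = |Σ|/2 = 5.
Net area = 86 − 5 = 81.

81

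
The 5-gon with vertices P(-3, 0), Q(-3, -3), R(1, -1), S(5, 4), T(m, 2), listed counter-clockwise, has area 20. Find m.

The doubled signed area Σ (x_i y_{i+1} − x_{i+1} y_i) is linear in m.
With m=0 it equals 40; the coefficient of m is -4 (from the two edges through T).
So -4·m + 40 = 2·20 = 40 ⇒ m = 0.

0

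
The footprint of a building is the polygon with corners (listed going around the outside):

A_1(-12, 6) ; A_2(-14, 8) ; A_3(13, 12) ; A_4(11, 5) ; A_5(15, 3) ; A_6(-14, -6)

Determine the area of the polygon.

Σ = (-12) + (-272) + (-67) + (-42) + (-48) + (-156) = -597
Area = |Σ|/2 = 298.5.

298.5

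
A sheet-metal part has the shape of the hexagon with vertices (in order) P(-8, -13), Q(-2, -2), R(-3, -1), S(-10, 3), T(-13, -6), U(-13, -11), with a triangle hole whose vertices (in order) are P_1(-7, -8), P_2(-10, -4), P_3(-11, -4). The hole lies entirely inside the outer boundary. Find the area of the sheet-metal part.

104

Outer boundary:
Apply Gauss's area formula: 2A = Σ (x_i·y_{i+1} − x_{i+1}·y_i), indices taken mod 6.
Cross-terms: -10, -4, -19, 99, 65, 81  ⇒  Σ = 212
Area = |Σ|/2 = 106.
Hole:
P_1→P_2: (-7)(-4) − (-10)(-8) = -52
P_2→P_3: (-10)(-4) − (-11)(-4) = -4
P_3→P_1: (-11)(-8) − (-7)(-4) = 60
Σ = 4
Area = |Σ|/2 = 2.
Net area = 106 − 2 = 104.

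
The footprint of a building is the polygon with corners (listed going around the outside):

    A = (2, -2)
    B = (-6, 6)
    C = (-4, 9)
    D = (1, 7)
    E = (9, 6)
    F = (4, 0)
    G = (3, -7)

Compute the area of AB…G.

Apply the surveyor's formula: 2A = Σ (x_i·y_{i+1} − x_{i+1}·y_i), indices taken mod 7.
A→B: (2)(6) − (-6)(-2) = 0
B→C: (-6)(9) − (-4)(6) = -30
C→D: (-4)(7) − (1)(9) = -37
D→E: (1)(6) − (9)(7) = -57
E→F: (9)(0) − (4)(6) = -24
F→G: (4)(-7) − (3)(0) = -28
G→A: (3)(-2) − (2)(-7) = 8
Σ = -168
Area = |Σ|/2 = 84.

84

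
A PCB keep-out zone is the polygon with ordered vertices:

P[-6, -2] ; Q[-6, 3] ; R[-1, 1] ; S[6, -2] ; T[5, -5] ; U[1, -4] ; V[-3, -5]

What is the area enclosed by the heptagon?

Apply Gauss's area formula: 2A = Σ (x_i·y_{i+1} − x_{i+1}·y_i), indices taken mod 7.
P→Q: (-6)(3) − (-6)(-2) = -30
Q→R: (-6)(1) − (-1)(3) = -3
R→S: (-1)(-2) − (6)(1) = -4
S→T: (6)(-5) − (5)(-2) = -20
T→U: (5)(-4) − (1)(-5) = -15
U→V: (1)(-5) − (-3)(-4) = -17
V→P: (-3)(-2) − (-6)(-5) = -24
Σ = -113
Area = |Σ|/2 = 56.5.

56.5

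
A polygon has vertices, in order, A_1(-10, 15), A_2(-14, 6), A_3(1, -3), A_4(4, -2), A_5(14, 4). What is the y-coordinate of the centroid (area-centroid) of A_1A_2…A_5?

1341/245

Apply the shoelace formula. First the cross-terms c_i = x_i·y_{i+1} − x_{i+1}·y_i:
  150, 36, 10, 44, 250  ⇒  2A = 490, A = 245.
Then Σ (y_i + y_{i+1})·c_i = 8046, so ȳ = 8046 / (6·245) = 1341/245.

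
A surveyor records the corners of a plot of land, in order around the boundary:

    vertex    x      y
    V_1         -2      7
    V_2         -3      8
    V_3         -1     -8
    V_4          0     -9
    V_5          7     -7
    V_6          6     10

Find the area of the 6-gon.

141.5

Σ = (5) + (32) + (9) + (63) + (112) + (62) = 283
Area = |Σ|/2 = 141.5.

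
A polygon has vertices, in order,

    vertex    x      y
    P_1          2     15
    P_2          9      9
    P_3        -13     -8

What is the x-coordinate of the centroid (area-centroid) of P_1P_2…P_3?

-2/3

Apply the shoelace (surveyor's) formula. First the cross-terms c_i = x_i·y_{i+1} − x_{i+1}·y_i:
  -117, 45, -179  ⇒  2A = -251, A = -125.5.
Then Σ (x_i + x_{i+1})·c_i = 502, so x̄ = 502 / (6·(-125.5)) = -2/3.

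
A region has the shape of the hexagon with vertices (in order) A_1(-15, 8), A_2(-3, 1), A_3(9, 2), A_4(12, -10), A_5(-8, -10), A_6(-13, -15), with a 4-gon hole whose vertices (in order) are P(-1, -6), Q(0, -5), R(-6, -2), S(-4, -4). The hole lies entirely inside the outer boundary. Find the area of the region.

Outer boundary:
Σ = (9) + (-15) + (-114) + (-200) + (-10) + (-329) = -659
Area = |Σ|/2 = 329.5.
Hole:
Σ = (5) + (-30) + (16) + (20) = 11
Area = |Σ|/2 = 5.5.
Net area = 329.5 − 5.5 = 324.

324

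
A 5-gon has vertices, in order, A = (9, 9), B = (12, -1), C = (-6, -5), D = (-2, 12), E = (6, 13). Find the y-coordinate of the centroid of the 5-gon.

Apply the shoelace (surveyor's) formula. First the cross-terms c_i = x_i·y_{i+1} − x_{i+1}·y_i:
  -117, -66, -82, -98, -63  ⇒  2A = -426, A = -213.
Then Σ (y_i + y_{i+1})·c_i = -4950, so ȳ = -4950 / (6·(-213)) = 275/71.

275/71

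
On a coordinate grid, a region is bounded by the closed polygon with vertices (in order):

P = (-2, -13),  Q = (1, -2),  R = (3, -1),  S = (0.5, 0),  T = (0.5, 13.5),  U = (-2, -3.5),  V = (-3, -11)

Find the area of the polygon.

41.5

Apply the surveyor's formula: 2A = Σ (x_i·y_{i+1} − x_{i+1}·y_i), indices taken mod 7.
Cross-terms: 17, 5, 0.5, 6.75, 25.25, 11.5, 17  ⇒  Σ = 83
Area = |Σ|/2 = 41.5.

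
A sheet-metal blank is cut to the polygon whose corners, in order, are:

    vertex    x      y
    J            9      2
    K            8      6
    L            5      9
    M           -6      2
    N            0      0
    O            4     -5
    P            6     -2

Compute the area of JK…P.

98

Cross-terms: 38, 42, 64, 0, 0, 22, 30  ⇒  Σ = 196
Area = |Σ|/2 = 98.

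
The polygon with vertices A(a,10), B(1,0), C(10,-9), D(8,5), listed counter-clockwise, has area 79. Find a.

Write out the shoelace sum; only the two edges meeting at A involve a:
2·Area = [(8·10 − a·5) + (a·0 − 1·10)] + 113
       = -5·a + 183 = 158
⇒ a = 5.

5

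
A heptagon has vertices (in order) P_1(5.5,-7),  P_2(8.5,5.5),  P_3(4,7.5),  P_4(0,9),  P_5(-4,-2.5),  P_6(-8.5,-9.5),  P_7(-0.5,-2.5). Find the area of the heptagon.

127

Apply the surveyor's formula: 2A = Σ (x_i·y_{i+1} − x_{i+1}·y_i), indices taken mod 7.
Σ = (89.75) + (41.75) + (36) + (36) + (16.75) + (16.5) + (17.25) = 254
Area = |Σ|/2 = 127.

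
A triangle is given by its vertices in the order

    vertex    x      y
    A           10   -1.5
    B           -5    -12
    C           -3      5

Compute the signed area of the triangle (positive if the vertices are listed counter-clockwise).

-117

Apply Gauss's area formula: 2A = Σ (x_i·y_{i+1} − x_{i+1}·y_i), indices taken mod 3.
A→B: (10)(-12) − (-5)(-1.5) = -127.5
B→C: (-5)(5) − (-3)(-12) = -61
C→A: (-3)(-1.5) − (10)(5) = -45.5
Σ = -234
Signed area = Σ/2 = -117 (negative ⇒ clockwise traversal).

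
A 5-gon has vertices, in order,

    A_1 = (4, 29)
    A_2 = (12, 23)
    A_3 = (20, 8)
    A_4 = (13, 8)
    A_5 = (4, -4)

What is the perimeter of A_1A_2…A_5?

|A_1A_2| = √((8)² + (-6)²) = √100 = 10
|A_2A_3| = √((8)² + (-15)²) = √289 = 17
|A_3A_4| = √((-7)² + (0)²) = √49 = 7
|A_4A_5| = √((-9)² + (-12)²) = √225 = 15
|A_5A_1| = √((0)² + (33)²) = √1089 = 33
Perimeter = 10 + 17 + 7 + 15 + 33 = 82.

82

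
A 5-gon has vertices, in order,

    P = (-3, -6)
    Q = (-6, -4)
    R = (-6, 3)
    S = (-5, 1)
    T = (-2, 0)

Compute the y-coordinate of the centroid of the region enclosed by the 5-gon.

-248/129

Apply the surveyor's formula. First the cross-terms c_i = x_i·y_{i+1} − x_{i+1}·y_i:
  -24, -42, 9, 2, 12  ⇒  2A = -43, A = -21.5.
Then Σ (y_i + y_{i+1})·c_i = 248, so ȳ = 248 / (6·(-21.5)) = -248/129.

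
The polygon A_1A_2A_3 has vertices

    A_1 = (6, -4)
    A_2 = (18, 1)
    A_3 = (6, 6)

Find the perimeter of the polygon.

36

|A_1A_2| = √((12)² + (5)²) = √169 = 13
|A_2A_3| = √((-12)² + (5)²) = √169 = 13
|A_3A_1| = √((0)² + (-10)²) = √100 = 10
Perimeter = 13 + 13 + 10 = 36.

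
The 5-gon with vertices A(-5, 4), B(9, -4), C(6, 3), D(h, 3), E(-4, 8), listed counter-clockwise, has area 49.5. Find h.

The doubled signed area Σ (x_i y_{i+1} − x_{i+1} y_i) is linear in h.
With h=0 it equals 89; the coefficient of h is 5 (from the two edges through D).
So 5·h + 89 = 2·49.5 = 99 ⇒ h = 2.

2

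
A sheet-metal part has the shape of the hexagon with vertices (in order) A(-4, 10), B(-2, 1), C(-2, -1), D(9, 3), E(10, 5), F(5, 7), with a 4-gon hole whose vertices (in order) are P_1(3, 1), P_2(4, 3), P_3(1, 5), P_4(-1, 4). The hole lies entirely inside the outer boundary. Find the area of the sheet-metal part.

Outer boundary:
A→B: (-4)(1) − (-2)(10) = 16
B→C: (-2)(-1) − (-2)(1) = 4
C→D: (-2)(3) − (9)(-1) = 3
D→E: (9)(5) − (10)(3) = 15
E→F: (10)(7) − (5)(5) = 45
F→A: (5)(10) − (-4)(7) = 78
Σ = 161
Area = |Σ|/2 = 80.5.
Hole:
Apply the surveyor's formula: 2A = Σ (x_i·y_{i+1} − x_{i+1}·y_i), indices taken mod 4.
P_1→P_2: (3)(3) − (4)(1) = 5
P_2→P_3: (4)(5) − (1)(3) = 17
P_3→P_4: (1)(4) − (-1)(5) = 9
P_4→P_1: (-1)(1) − (3)(4) = -13
Σ = 18
Area = |Σ|/2 = 9.
Net area = 80.5 − 9 = 71.5.

71.5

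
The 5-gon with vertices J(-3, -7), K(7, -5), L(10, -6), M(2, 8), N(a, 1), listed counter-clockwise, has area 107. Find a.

-3

Write out the shoelace sum; only the two edges meeting at N involve a:
2·Area = [(2·1 − a·8) + (a·(-7) − (-3)·1)] + 164
       = -15·a + 169 = 214
⇒ a = -3.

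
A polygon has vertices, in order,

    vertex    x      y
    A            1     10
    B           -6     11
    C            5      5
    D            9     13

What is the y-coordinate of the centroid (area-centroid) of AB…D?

Apply the shoelace formula. First the cross-terms c_i = x_i·y_{i+1} − x_{i+1}·y_i:
  71, -85, 20, 77  ⇒  2A = 83, A = 41.5.
Then Σ (y_i + y_{i+1})·c_i = 2262, so ȳ = 2262 / (6·41.5) = 754/83.

754/83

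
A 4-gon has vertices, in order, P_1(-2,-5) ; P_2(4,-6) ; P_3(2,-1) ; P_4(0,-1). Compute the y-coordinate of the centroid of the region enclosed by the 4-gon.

Apply the surveyor's formula. First the cross-terms c_i = x_i·y_{i+1} − x_{i+1}·y_i:
  32, 8, -2, -2  ⇒  2A = 36, A = 18.
Then Σ (y_i + y_{i+1})·c_i = -392, so ȳ = -392 / (6·18) = -98/27.

-98/27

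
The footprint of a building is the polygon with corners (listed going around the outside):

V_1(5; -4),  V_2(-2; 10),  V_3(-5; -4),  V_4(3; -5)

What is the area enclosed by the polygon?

Apply Gauss's area formula: 2A = Σ (x_i·y_{i+1} − x_{i+1}·y_i), indices taken mod 4.
V_1→V_2: (5)(10) − (-2)(-4) = 42
V_2→V_3: (-2)(-4) − (-5)(10) = 58
V_3→V_4: (-5)(-5) − (3)(-4) = 37
V_4→V_1: (3)(-4) − (5)(-5) = 13
Σ = 150
Area = |Σ|/2 = 75.

75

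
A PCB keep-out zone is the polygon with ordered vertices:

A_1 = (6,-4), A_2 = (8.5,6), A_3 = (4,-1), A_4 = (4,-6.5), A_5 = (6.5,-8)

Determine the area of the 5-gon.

Apply the surveyor's formula: 2A = Σ (x_i·y_{i+1} − x_{i+1}·y_i), indices taken mod 5.
Σ = (70) + (-32.5) + (-22) + (10.25) + (22) = 47.75
Area = |Σ|/2 = 23.875.

23.875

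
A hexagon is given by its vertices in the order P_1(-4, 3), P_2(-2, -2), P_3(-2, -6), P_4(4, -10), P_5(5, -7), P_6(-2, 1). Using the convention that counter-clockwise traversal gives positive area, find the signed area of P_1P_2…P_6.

Σ = (14) + (8) + (44) + (22) + (-9) + (-2) = 77
Signed area = Σ/2 = 38.5 (positive ⇒ counter-clockwise traversal).

38.5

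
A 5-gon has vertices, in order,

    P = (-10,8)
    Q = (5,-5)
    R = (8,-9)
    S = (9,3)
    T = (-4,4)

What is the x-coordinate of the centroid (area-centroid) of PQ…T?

899/249

Apply the surveyor's formula. First the cross-terms c_i = x_i·y_{i+1} − x_{i+1}·y_i:
  10, -5, 105, 48, 8  ⇒  2A = 166, A = 83.
Then Σ (x_i + x_{i+1})·c_i = 1798, so x̄ = 1798 / (6·83) = 899/249.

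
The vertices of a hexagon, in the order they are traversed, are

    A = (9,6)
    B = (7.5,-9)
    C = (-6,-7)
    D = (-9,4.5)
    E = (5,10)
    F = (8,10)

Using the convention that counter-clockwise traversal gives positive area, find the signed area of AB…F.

-253.5

Apply Gauss's area formula: 2A = Σ (x_i·y_{i+1} − x_{i+1}·y_i), indices taken mod 6.
A→B: (9)(-9) − (7.5)(6) = -126
B→C: (7.5)(-7) − (-6)(-9) = -106.5
C→D: (-6)(4.5) − (-9)(-7) = -90
D→E: (-9)(10) − (5)(4.5) = -112.5
E→F: (5)(10) − (8)(10) = -30
F→A: (8)(6) − (9)(10) = -42
Σ = -507
Signed area = Σ/2 = -253.5 (negative ⇒ clockwise traversal).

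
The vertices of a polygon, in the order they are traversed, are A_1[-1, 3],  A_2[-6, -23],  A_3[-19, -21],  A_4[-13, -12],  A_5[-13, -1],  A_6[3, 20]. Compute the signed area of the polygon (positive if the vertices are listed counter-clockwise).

Cross-terms: 41, -311, -45, -143, -257, 29  ⇒  Σ = -686
Signed area = Σ/2 = -343 (negative ⇒ clockwise traversal).

-343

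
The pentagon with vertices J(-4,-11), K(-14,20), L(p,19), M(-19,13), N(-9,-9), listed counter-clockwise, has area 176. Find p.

The doubled signed area Σ (x_i y_{i+1} − x_{i+1} y_i) is linear in p.
With p=0 it equals 212; the coefficient of p is -7 (from the two edges through L).
So -7·p + 212 = 2·176 = 352 ⇒ p = -20.

-20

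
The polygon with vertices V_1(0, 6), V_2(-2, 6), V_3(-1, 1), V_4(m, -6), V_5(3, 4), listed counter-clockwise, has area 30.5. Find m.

1

Write out the shoelace sum; only the two edges meeting at V_4 involve m:
2·Area = [((-1)·(-6) − m·1) + (m·4 − 3·(-6))] + 34
       = 3·m + 58 = 61
⇒ m = 1.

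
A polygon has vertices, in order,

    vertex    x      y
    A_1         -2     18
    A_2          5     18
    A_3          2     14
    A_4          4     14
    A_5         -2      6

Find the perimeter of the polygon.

36

|A_1A_2| = √((7)² + (0)²) = √49 = 7
|A_2A_3| = √((-3)² + (-4)²) = √25 = 5
|A_3A_4| = √((2)² + (0)²) = √4 = 2
|A_4A_5| = √((-6)² + (-8)²) = √100 = 10
|A_5A_1| = √((0)² + (12)²) = √144 = 12
Perimeter = 7 + 5 + 2 + 10 + 12 = 36.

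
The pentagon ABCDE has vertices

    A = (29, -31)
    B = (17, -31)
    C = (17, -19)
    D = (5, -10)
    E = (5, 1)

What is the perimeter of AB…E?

90

|AB| = √((-12)² + (0)²) = √144 = 12
|BC| = √((0)² + (12)²) = √144 = 12
|CD| = √((-12)² + (9)²) = √225 = 15
|DE| = √((0)² + (11)²) = √121 = 11
|EA| = √((24)² + (-32)²) = √1600 = 40
Perimeter = 12 + 12 + 15 + 11 + 40 = 90.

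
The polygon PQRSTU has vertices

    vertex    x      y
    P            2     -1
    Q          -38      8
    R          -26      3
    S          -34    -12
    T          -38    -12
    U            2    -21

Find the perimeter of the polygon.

|PQ| = √((-40)² + (9)²) = √1681 = 41
|QR| = √((12)² + (-5)²) = √169 = 13
|RS| = √((-8)² + (-15)²) = √289 = 17
|ST| = √((-4)² + (0)²) = √16 = 4
|TU| = √((40)² + (-9)²) = √1681 = 41
|UP| = √((0)² + (20)²) = √400 = 20
Perimeter = 41 + 13 + 17 + 4 + 41 + 20 = 136.

136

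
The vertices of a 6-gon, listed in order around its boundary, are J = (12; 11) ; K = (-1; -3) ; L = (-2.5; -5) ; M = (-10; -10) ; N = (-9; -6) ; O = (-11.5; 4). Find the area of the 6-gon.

181

Apply Gauss's area formula: 2A = Σ (x_i·y_{i+1} − x_{i+1}·y_i), indices taken mod 6.
Σ = (-25) + (-2.5) + (-25) + (-30) + (-105) + (-174.5) = -362
Area = |Σ|/2 = 181.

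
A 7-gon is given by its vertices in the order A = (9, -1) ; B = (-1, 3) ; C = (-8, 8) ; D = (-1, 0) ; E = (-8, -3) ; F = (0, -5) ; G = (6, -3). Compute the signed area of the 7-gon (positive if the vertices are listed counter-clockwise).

Apply the surveyor's formula: 2A = Σ (x_i·y_{i+1} − x_{i+1}·y_i), indices taken mod 7.
Cross-terms: 26, 16, 8, 3, 40, 30, 21  ⇒  Σ = 144
Signed area = Σ/2 = 72 (positive ⇒ counter-clockwise traversal).

72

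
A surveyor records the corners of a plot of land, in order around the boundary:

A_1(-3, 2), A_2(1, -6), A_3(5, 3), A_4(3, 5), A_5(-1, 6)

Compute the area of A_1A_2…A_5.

52

Apply the shoelace formula: 2A = Σ (x_i·y_{i+1} − x_{i+1}·y_i), indices taken mod 5.
Σ = (16) + (33) + (16) + (23) + (16) = 104
Area = |Σ|/2 = 52.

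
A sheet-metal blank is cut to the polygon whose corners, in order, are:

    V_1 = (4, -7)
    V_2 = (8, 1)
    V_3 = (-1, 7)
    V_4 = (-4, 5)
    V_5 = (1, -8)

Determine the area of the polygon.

96

Apply the shoelace (surveyor's) formula: 2A = Σ (x_i·y_{i+1} − x_{i+1}·y_i), indices taken mod 5.
Cross-terms: 60, 57, 23, 27, 25  ⇒  Σ = 192
Area = |Σ|/2 = 96.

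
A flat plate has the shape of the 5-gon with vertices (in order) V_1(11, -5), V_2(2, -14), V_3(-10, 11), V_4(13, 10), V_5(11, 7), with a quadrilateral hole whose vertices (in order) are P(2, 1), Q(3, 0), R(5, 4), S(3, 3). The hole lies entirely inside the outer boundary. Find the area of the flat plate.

Outer boundary:
Apply the shoelace formula: 2A = Σ (x_i·y_{i+1} − x_{i+1}·y_i), indices taken mod 5.
Σ = (-144) + (-118) + (-243) + (-19) + (-132) = -656
Area = |Σ|/2 = 328.
Hole:
Apply Gauss's area formula: 2A = Σ (x_i·y_{i+1} − x_{i+1}·y_i), indices taken mod 4.
Σ = (-3) + (12) + (3) + (-3) = 9
Area = |Σ|/2 = 4.5.
Net area = 328 − 4.5 = 323.5.

323.5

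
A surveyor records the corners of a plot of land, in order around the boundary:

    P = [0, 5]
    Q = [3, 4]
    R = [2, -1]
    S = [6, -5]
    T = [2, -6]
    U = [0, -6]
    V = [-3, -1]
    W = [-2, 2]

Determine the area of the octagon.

Apply the surveyor's formula: 2A = Σ (x_i·y_{i+1} − x_{i+1}·y_i), indices taken mod 8.
Σ = (-15) + (-11) + (-4) + (-26) + (-12) + (-18) + (-8) + (-10) = -104
Area = |Σ|/2 = 52.

52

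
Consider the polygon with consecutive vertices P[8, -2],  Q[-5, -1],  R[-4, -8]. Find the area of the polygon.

Apply the shoelace formula: 2A = Σ (x_i·y_{i+1} − x_{i+1}·y_i), indices taken mod 3.
P→Q: (8)(-1) − (-5)(-2) = -18
Q→R: (-5)(-8) − (-4)(-1) = 36
R→P: (-4)(-2) − (8)(-8) = 72
Σ = 90
Area = |Σ|/2 = 45.

45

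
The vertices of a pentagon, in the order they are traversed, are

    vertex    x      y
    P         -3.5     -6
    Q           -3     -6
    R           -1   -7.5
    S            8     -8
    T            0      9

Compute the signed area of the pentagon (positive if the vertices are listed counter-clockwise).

Apply the surveyor's formula: 2A = Σ (x_i·y_{i+1} − x_{i+1}·y_i), indices taken mod 5.
Cross-terms: 3, 16.5, 68, 72, 31.5  ⇒  Σ = 191
Signed area = Σ/2 = 95.5 (positive ⇒ counter-clockwise traversal).

95.5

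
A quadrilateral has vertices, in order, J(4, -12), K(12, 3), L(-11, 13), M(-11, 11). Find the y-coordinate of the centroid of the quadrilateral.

412/273

Apply the shoelace formula. First the cross-terms c_i = x_i·y_{i+1} − x_{i+1}·y_i:
  156, 189, 22, 88  ⇒  2A = 455, A = 227.5.
Then Σ (y_i + y_{i+1})·c_i = 2060, so ȳ = 2060 / (6·227.5) = 412/273.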